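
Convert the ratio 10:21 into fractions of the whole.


Total parts = 10 + 21 = 31
First part: 10/31 = 10/31
Second part: 21/31 = 21/31
= 10/31 and 21/31

10/31 and 21/31


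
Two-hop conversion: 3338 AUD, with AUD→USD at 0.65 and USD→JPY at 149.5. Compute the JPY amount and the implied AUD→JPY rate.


Step 1: 3338 AUD × 0.65 = 2169.70 USD
Step 2: 2169.70 USD × 149.5 = 324370.15 JPY
Implied rate AUD→JPY = 0.65 × 149.5 = 97.1750
= 324370.15 JPY; implied rate 97.1750 JPY/AUD

324370.15 JPY; implied rate 97.1750 JPY/AUD


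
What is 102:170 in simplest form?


GCD(102, 170) = 34
102/34 : 170/34
= 3:5

3:5


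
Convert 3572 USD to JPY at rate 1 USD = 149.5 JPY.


Amount × rate = 3572 × 149.5
= 534014.00 JPY

534014.00 JPY


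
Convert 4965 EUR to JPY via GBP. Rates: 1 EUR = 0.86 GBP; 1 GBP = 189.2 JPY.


Step 1: 4965 EUR × 0.86 = 4269.90 GBP
Step 2: 4269.90 GBP × 189.2 = 807865.08 JPY
Implied rate EUR→JPY = 0.86 × 189.2 = 162.7120
= 807865.08 JPY

807865.08 JPY


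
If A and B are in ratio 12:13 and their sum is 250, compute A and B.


Let A = 12k, B = 13k.
12k + 13k = 250
25k = 250 → k = 250/25 = 10
A = 12×10 = 120, B = 13×10 = 130
= A = 120, B = 130

A = 120, B = 130


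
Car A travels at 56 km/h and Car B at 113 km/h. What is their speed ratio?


Ratio = 56:113
GCD = 1
Simplified = 56:113
Time ratio (same distance) = 113:56
Speed ratio = 56:113

56:113


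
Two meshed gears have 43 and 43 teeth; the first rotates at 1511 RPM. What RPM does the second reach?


Gear ratio = 43:43 = 1:1
RPM_B = RPM_A × (teeth_A / teeth_B)
= 1511 × (43/43)
= 1511.0 RPM

1511.0 RPM


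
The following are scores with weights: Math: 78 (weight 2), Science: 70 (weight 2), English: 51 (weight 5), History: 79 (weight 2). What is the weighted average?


Numerator = 78×2 + 70×2 + 51×5 + 79×2
= 156 + 140 + 255 + 158
= 709
Total weight = 11
Weighted avg = 709/11
= 64.45

64.45


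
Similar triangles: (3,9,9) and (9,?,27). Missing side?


Scale factor = 9/3 = 3
Missing side = 9 × 3
= 27.0

27.0


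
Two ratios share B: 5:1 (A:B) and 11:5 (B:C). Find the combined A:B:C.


Match B: multiply A:B by 11 → 55:11
Multiply B:C by 1 → 11:5
Combined: 55:11:5
GCD = 1
= 55:11:5

55:11:5


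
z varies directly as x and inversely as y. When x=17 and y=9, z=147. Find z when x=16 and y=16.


z = k·x/y
Solve for k using the known point: k = z·y/x = 147×9/17 = 1323/17 ≈ 77.8235
Now evaluate at x=16, y=16:
z = k × 16 / 16 = (1323 × 16) / (17 × 16) = 21168/272
≈ 77.8235

77.8235


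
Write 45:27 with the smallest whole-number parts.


GCD(45, 27) = 9
45/9 : 27/9
= 5:3

5:3


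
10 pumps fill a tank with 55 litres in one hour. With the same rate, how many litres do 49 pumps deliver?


Direct proportion: y/x = constant
k = 55/10 = 5.5000
y₂ = k × 49 = 55 × 49 / 10 = 2695/10
= 269.50

269.50


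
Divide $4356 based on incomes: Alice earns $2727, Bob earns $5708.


Total income = 2727 + 5708 = $8435
Alice: $4356 × 2727/8435 = $1408.28
Bob: $4356 × 5708/8435 = $2947.72
= Alice: $1408.28, Bob: $2947.72

Alice: $1408.28, Bob: $2947.72


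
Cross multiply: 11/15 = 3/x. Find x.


Cross multiply: 11 × x = 15 × 3
11x = 45
x = 45 / 11
= 4.09

4.09


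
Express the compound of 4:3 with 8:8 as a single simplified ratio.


Compound ratio = (4×8) : (3×8)
= 32:24
GCD = 8
= 4:3

4:3


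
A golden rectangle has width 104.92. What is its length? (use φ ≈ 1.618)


φ = (1 + √5) / 2 ≈ 1.618
Length = width × φ = 104.92 × 1.618 = 169.76056
≈ 169.76

169.76


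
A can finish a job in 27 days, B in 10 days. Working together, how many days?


Rate of A = 1/27 per day
Rate of B = 1/10 per day
Combined rate = 1/27 + 1/10 = 37/270 ≈ 0.1370 per day
Days = 1 / combined rate = 270/37
≈ 7.30 days

7.30 days


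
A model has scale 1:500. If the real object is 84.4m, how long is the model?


Model size = real / scale
= 84.4 / 500
= 0.1688 m

0.1688 m


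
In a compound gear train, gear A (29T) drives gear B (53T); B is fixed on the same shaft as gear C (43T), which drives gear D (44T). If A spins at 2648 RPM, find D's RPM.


Stage 1: RPM_B = RPM_A × t_A/t_B = 2648 × 29/53 = 76792/53 ≈ 1448.91
B and C share a shaft → RPM_C = RPM_B
Stage 2: RPM_D = RPM_C × t_C/t_D = RPM_A × (t_A×t_C)/(t_B×t_D)
Overall ratio = (29×43)/(53×44) = 1247/2332
RPM_D = 2648 × 1247/2332 = 3302056/2332
≈ 1415.98 RPM

1415.98 RPM


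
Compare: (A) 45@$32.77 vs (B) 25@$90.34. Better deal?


Deal A: $32.77/45 = $0.7282/unit
Deal B: $90.34/25 = $3.6136/unit
A is cheaper per unit
= Deal A

Deal A


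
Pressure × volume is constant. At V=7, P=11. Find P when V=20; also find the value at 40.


Inverse proportion: x × y = constant
k = 7 × 11 = 77
At x=20: k/20 = 3.85
At x=40: k/40 = 1.93
= 3.85 and 1.93

3.85 and 1.93


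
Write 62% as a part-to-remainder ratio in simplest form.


62% means 62 parts out of 100; remainder = 38
Part : remainder = 62:38
GCD = 2
= 31:19

31:19


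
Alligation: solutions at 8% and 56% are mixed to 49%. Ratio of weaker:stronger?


Let x parts of 8% mix with y parts of 56%.
8x + 56y = 49(x + y)
8x + 56y = 49x + 49y
x(8 - 49) = y(49 - 56)
x/y = (56 - 49)/(49 - 8) = 7/41
Simplify: 7:41
= 7:41

7:41


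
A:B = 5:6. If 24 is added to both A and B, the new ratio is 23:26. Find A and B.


Let A = 5k, B = 6k.
(5k + 24) / (6k + 24) = 23/26
Cross-multiply: 26(5k + 24) = 23(6k + 24)
130k + 624 = 138k + 552
130k - 138k = 552 - 624
-8k = -72
k = -72/-8 = 9
A = 5×9 = 45, B = 6×9 = 54
= A = 45, B = 54

A = 45, B = 54


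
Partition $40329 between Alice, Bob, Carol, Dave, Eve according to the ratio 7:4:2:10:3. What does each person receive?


Total parts = 7 + 4 + 2 + 10 + 3 = 26
Alice: 40329 × 7/26 = 10857.81
Bob: 40329 × 4/26 = 6204.46
Carol: 40329 × 2/26 = 3102.23
Dave: 40329 × 10/26 = 15511.15
Eve: 40329 × 3/26 = 4653.35
= Alice: $10857.81, Bob: $6204.46, Carol: $3102.23, Dave: $15511.15, Eve: $4653.35

Alice: $10857.81, Bob: $6204.46, Carol: $3102.23, Dave: $15511.15, Eve: $4653.35


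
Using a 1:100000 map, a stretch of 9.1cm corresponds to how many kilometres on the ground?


Real distance = map distance × scale
= 9.1cm × 100000
= 910000 cm = 9100.0 m
= 9.100 km

9.100 km


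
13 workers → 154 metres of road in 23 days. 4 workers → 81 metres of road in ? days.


Days ∝ work / workers, so d₂ = d₁ × (m₁/m₂) × (w₂/w₁)
Workers factor (inverse): 13/4 = 3.2500
Work factor (direct): 81/154 ≈ 0.5260
d₂ = 23 × 13/4 × 81/154 = (23 × 13 × 81) / (4 × 154) = 24219/616
≈ 39.32 days

39.32 days


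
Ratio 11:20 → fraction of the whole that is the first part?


Total parts = 11 + 20 = 31
First part: 11/31 = 11/31
= 11/31

11/31


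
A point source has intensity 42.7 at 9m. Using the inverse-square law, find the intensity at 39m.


I₁d₁² = I₂d₂²
I₂ = I₁ × (d₁/d₂)²
= 42.7 × (9/39)²
= 42.7 × 81/1521
= 3458.7/1521
≈ 2.2740

2.2740


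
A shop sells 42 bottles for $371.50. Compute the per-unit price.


Unit rate = total / quantity
= 371.50 / 42
= $8.85 per unit

$8.85 per unit


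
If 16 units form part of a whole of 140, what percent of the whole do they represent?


Percentage = (part / whole) × 100
= (16 / 140) × 100
≈ 11.43%

11.43%


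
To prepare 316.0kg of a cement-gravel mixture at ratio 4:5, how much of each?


Total parts = 4 + 5 = 9
cement: 316.0 × 4/9 = 140.4kg
gravel: 316.0 × 5/9 = 175.6kg
= 140.4kg and 175.6kg

140.4kg and 175.6kg


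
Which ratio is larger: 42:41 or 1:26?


42/41 = 1.0244
1/26 = 0.0385
1.0244 > 0.0385, so 42:41 is greater
= 42:41

42:41


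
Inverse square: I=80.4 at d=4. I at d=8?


I₁d₁² = I₂d₂²
I₂ = I₁ × (d₁/d₂)²
= 80.4 × (4/8)²
= 80.4 × 16/64
= 1286.4/64
= 20.1000

20.1000


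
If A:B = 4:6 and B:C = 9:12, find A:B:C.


Match B: multiply A:B by 9 → 36:54
Multiply B:C by 6 → 54:72
Combined: 36:54:72
GCD = 18
= 2:3:4

2:3:4


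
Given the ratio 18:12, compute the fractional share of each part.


Total parts = 18 + 12 = 30
First part: 18/30 = 3/5
Second part: 12/30 = 2/5
= 3/5 and 2/5

3/5 and 2/5


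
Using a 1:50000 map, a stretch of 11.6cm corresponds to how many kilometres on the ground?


Real distance = map distance × scale
= 11.6cm × 50000
= 580000 cm = 5800.0 m
= 5.800 km

5.800 km


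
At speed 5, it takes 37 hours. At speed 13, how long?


Inverse proportion: x × y = constant
k = 5 × 37 = 185
y₂ = k / 13 = 185 / 13
= 14.23

14.23


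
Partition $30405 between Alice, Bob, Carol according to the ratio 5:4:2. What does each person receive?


Total parts = 5 + 4 + 2 = 11
Alice: 30405 × 5/11 = 13820.45
Bob: 30405 × 4/11 = 11056.36
Carol: 30405 × 2/11 = 5528.18
= Alice: $13820.45, Bob: $11056.36, Carol: $5528.18

Alice: $13820.45, Bob: $11056.36, Carol: $5528.18


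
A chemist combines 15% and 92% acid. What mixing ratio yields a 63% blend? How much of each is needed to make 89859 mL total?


Let x parts of 15% mix with y parts of 92%.
15x + 92y = 63(x + y)
15x + 92y = 63x + 63y
x(15 - 63) = y(63 - 92)
x/y = (92 - 63)/(63 - 15) = 29/48
Simplify: 29:48
Total parts = 77; one part = 89859/77 = 1167.00 mL
15% solution: 29×1167.00 = 33843.00 mL
92% solution: 48×1167.00 = 56016.00 mL
= ratio 29:48; 33843.00 mL and 56016.00 mL

ratio 29:48; 33843.00 mL and 56016.00 mL


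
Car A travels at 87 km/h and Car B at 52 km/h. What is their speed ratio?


Ratio = 87:52
GCD = 1
Simplified = 87:52
Time ratio (same distance) = 52:87
Speed ratio = 87:52

87:52


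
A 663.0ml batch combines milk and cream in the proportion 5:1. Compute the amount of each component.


Total parts = 5 + 1 = 6
milk: 663.0 × 5/6 = 552.5ml
cream: 663.0 × 1/6 = 110.5ml
= 552.5ml and 110.5ml

552.5ml and 110.5ml


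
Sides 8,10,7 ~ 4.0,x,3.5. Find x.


Scale factor = 4.0/8 = 0.5
Missing side = 10 × 0.5
= 5.0

5.0


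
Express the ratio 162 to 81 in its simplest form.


GCD(162, 81) = 81
162/81 : 81/81
= 2:1

2:1


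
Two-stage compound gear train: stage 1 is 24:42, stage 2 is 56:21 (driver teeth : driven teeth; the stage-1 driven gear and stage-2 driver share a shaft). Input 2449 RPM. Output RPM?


Stage 1: RPM_B = RPM_A × t_A/t_B = 2449 × 24/42 = 58776/42 ≈ 1399.43
B and C share a shaft → RPM_C = RPM_B
Stage 2: RPM_D = RPM_C × t_C/t_D = RPM_A × (t_A×t_C)/(t_B×t_D)
Overall ratio = (24×56)/(42×21) = 1344/882
RPM_D = 2449 × 1344/882 = 3291456/882
≈ 3731.81 RPM

3731.81 RPM


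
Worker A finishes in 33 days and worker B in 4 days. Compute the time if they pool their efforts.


Rate of A = 1/33 per day
Rate of B = 1/4 per day
Combined rate = 1/33 + 1/4 = 37/132 ≈ 0.2803 per day
Days = 1 / combined rate = 132/37
≈ 3.57 days

3.57 days


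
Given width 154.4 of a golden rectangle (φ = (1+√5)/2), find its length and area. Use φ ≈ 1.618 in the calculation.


φ = (1 + √5) / 2 ≈ 1.618
Length = width × φ = 154.4 × 1.618 = 249.8192
≈ 249.82
Area = width × length = 154.4 × 249.8192 = 38572.08448 ≈ 38572.08
= Length: 249.82, Area: 38572.08

Length: 249.82, Area: 38572.08


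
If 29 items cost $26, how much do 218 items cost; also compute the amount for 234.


Direct proportion: y/x = constant
k = 26/29 ≈ 0.8966
y at x=218: k × 218 = 26 × 218 / 29 = 5668/29 ≈ 195.45
y at x=234: k × 234 = 26 × 234 / 29 = 6084/29 ≈ 209.79
= 195.45 and 209.79

195.45 and 209.79


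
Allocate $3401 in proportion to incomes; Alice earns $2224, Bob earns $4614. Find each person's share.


Total income = 2224 + 4614 = $6838
Alice: $3401 × 2224/6838 = $1106.15
Bob: $3401 × 4614/6838 = $2294.85
= Alice: $1106.15, Bob: $2294.85

Alice: $1106.15, Bob: $2294.85


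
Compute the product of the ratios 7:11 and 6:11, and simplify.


Compound ratio = (7×6) : (11×11)
= 42:121
GCD = 1
= 42:121

42:121


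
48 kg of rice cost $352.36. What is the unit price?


Unit rate = total / quantity
= 352.36 / 48
= $7.34 per unit

$7.34 per unit


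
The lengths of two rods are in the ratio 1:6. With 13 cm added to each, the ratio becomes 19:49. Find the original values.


Let A = 1k, B = 6k.
(1k + 13) / (6k + 13) = 19/49
Cross-multiply: 49(1k + 13) = 19(6k + 13)
49k + 637 = 114k + 247
49k - 114k = 247 - 637
-65k = -390
k = -390/-65 = 6
A = 1×6 = 6, B = 6×6 = 36
= A = 6, B = 36

A = 6, B = 36


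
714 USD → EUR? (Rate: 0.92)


Amount × rate = 714 × 0.92
= 656.88 EUR

656.88 EUR


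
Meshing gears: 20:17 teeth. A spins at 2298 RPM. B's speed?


Gear ratio = 20:17 = 20:17
RPM_B = RPM_A × (teeth_A / teeth_B)
= 2298 × (20/17)
= 2703.5 RPM

2703.5 RPM


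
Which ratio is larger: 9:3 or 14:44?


9/3 = 3.0000
14/44 = 0.3182
3.0000 > 0.3182, so 9:3 is greater
= 9:3

9:3


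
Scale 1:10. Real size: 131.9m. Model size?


Model size = real / scale
= 131.9 / 10
= 13.1900 m

13.1900 m


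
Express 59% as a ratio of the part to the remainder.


59% means 59 parts out of 100; remainder = 41
Part : remainder = 59:41
GCD = 1
= 59:41

59:41


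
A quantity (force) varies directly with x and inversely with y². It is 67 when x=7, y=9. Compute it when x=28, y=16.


z = k·x/y²
Solve for k using the known point: k = z·y²/x = 67×81/7 = 5427/7 ≈ 775.2857
Now evaluate at x=28, y=16:
z = k × 28 / 256 = (5427 × 28) / (7 × 256) = 151956/1792
≈ 84.7969

84.7969


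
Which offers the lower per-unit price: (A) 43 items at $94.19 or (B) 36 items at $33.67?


Deal A: $94.19/43 = $2.1905/unit
Deal B: $33.67/36 = $0.9353/unit
B is cheaper per unit
= Deal B

Deal B


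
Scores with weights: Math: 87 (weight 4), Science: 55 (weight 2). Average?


Numerator = 87×4 + 55×2
= 348 + 110
= 458
Total weight = 6
Weighted avg = 458/6
= 76.33

76.33


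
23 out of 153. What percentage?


Percentage = (part / whole) × 100
= (23 / 153) × 100
≈ 15.03%

15.03%


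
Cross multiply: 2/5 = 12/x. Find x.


Cross multiply: 2 × x = 5 × 12
2x = 60
x = 60 / 2
= 30.00

30.00


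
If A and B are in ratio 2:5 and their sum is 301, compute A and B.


Let A = 2k, B = 5k.
2k + 5k = 301
7k = 301 → k = 301/7 = 43
A = 2×43 = 86, B = 5×43 = 215
= A = 86, B = 215

A = 86, B = 215


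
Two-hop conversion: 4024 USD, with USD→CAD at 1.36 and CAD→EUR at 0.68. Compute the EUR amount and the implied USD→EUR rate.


Step 1: 4024 USD × 1.36 = 5472.64 CAD
Step 2: 5472.64 CAD × 0.68 = 3721.40 EUR
Implied rate USD→EUR = 1.36 × 0.68 = 0.9248
= 3721.40 EUR; implied rate 0.9248 EUR/USD

3721.40 EUR; implied rate 0.9248 EUR/USD


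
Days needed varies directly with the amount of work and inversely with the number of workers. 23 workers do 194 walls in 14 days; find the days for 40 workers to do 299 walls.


Days ∝ work / workers, so d₂ = d₁ × (m₁/m₂) × (w₂/w₁)
Workers factor (inverse): 23/40 = 0.5750
Work factor (direct): 299/194 ≈ 1.5412
d₂ = 14 × 23/40 × 299/194 = (14 × 23 × 299) / (40 × 194) = 96278/7760
≈ 12.41 days

12.41 days


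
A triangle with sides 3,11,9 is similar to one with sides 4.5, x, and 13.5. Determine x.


Scale factor = 4.5/3 = 1.5
Missing side = 11 × 1.5
= 16.5

16.5


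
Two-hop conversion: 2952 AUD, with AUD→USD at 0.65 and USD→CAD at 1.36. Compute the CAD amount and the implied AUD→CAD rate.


Step 1: 2952 AUD × 0.65 = 1918.80 USD
Step 2: 1918.80 USD × 1.36 = 2609.57 CAD
Implied rate AUD→CAD = 0.65 × 1.36 = 0.8840
= 2609.57 CAD; implied rate 0.8840 CAD/AUD

2609.57 CAD; implied rate 0.8840 CAD/AUD


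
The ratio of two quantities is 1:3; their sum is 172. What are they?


Let A = 1k, B = 3k.
1k + 3k = 172
4k = 172 → k = 172/4 = 43
A = 1×43 = 43, B = 3×43 = 129
= A = 43, B = 129

A = 43, B = 129


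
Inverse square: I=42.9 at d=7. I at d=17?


I₁d₁² = I₂d₂²
I₂ = I₁ × (d₁/d₂)²
= 42.9 × (7/17)²
= 42.9 × 49/289
= 2102.1/289
≈ 7.2737

7.2737


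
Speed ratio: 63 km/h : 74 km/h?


Ratio = 63:74
GCD = 1
Simplified = 63:74
Time ratio (same distance) = 74:63
Speed ratio = 63:74

63:74


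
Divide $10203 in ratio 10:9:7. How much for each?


Total parts = 10 + 9 + 7 = 26
Part 1: 10203 × 10/26 = 3924.23
Part 2: 10203 × 9/26 = 3531.81
Part 3: 10203 × 7/26 = 2746.96
= Part 1: $3924.23, Part 2: $3531.81, Part 3: $2746.96

Part 1: $3924.23, Part 2: $3531.81, Part 3: $2746.96


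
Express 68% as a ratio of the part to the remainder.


68% means 68 parts out of 100; remainder = 32
Part : remainder = 68:32
GCD = 4
= 17:8

17:8


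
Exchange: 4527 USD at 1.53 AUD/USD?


Amount × rate = 4527 × 1.53
= 6926.31 AUD

6926.31 AUD


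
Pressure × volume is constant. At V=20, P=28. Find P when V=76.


Inverse proportion: x × y = constant
k = 20 × 28 = 560
y₂ = k / 76 = 560 / 76
= 7.37

7.37


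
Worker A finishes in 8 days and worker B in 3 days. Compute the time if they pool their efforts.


Rate of A = 1/8 per day
Rate of B = 1/3 per day
Combined rate = 1/8 + 1/3 = 11/24 ≈ 0.4583 per day
Days = 1 / combined rate = 24/11
≈ 2.18 days

2.18 days


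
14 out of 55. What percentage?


Percentage = (part / whole) × 100
= (14 / 55) × 100
≈ 25.45%

25.45%


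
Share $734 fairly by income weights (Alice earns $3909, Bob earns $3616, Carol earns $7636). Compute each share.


Total income = 3909 + 3616 + 7636 = $15161
Alice: $734 × 3909/15161 = $189.25
Bob: $734 × 3616/15161 = $175.06
Carol: $734 × 7636/15161 = $369.69
= Alice: $189.25, Bob: $175.06, Carol: $369.69

Alice: $189.25, Bob: $175.06, Carol: $369.69


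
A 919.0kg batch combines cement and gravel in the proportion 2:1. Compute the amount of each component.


Total parts = 2 + 1 = 3
cement: 919.0 × 2/3 = 612.7kg
gravel: 919.0 × 1/3 = 306.3kg
= 612.7kg and 306.3kg

612.7kg and 306.3kg


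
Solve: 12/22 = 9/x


Cross multiply: 12 × x = 22 × 9
12x = 198
x = 198 / 12
= 16.50

16.50


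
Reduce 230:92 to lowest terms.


GCD(230, 92) = 46
230/46 : 92/46
= 5:2

5:2


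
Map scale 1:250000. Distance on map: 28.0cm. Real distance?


Real distance = map distance × scale
= 28.0cm × 250000
= 7000000 cm = 70000.0 m
= 70.000 km

70.000 km


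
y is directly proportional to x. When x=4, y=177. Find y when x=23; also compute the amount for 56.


Direct proportion: y/x = constant
k = 177/4 = 44.2500
y at x=23: k × 23 = 177 × 23 / 4 = 4071/4 = 1017.75
y at x=56: k × 56 = 177 × 56 / 4 = 9912/4 = 2478.00
= 1017.75 and 2478.00

1017.75 and 2478.00


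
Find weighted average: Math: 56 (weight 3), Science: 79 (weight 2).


Numerator = 56×3 + 79×2
= 168 + 158
= 326
Total weight = 5
Weighted avg = 326/5
= 65.20

65.20


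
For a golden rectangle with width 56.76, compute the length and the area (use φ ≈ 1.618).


φ = (1 + √5) / 2 ≈ 1.618
Length = width × φ = 56.76 × 1.618 = 91.83768
≈ 91.84
Area = width × length = 56.76 × 91.83768 = 5212.7067168 ≈ 5212.71
= Length: 91.84, Area: 5212.71

Length: 91.84, Area: 5212.71


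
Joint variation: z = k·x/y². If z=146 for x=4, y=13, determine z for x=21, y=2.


z = k·x/y²
Solve for k using the known point: k = z·y²/x = 146×169/4 = 24674/4 = 6168.5000
Now evaluate at x=21, y=2:
z = k × 21 / 4 = (24674 × 21) / (4 × 4) = 518154/16
= 32384.6250

32384.6250


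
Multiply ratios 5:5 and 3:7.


Compound ratio = (5×3) : (5×7)
= 15:35
GCD = 5
= 3:7

3:7


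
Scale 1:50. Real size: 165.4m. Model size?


Model size = real / scale
= 165.4 / 50
= 3.3080 m

3.3080 m


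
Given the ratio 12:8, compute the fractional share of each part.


Total parts = 12 + 8 = 20
First part: 12/20 = 3/5
Second part: 8/20 = 2/5
= 3/5 and 2/5

3/5 and 2/5


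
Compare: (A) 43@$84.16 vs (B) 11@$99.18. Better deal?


Deal A: $84.16/43 = $1.9572/unit
Deal B: $99.18/11 = $9.0164/unit
A is cheaper per unit
= Deal A

Deal A


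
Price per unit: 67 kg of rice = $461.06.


Unit rate = total / quantity
= 461.06 / 67
= $6.88 per unit

$6.88 per unit


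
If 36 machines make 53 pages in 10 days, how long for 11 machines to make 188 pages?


Days ∝ work / workers, so d₂ = d₁ × (m₁/m₂) × (w₂/w₁)
Workers factor (inverse): 36/11 ≈ 3.2727
Work factor (direct): 188/53 ≈ 3.5472
d₂ = 10 × 36/11 × 188/53 = (10 × 36 × 188) / (11 × 53) = 67680/583
≈ 116.09 days

116.09 days


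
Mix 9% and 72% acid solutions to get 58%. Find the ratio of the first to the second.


Let x parts of 9% mix with y parts of 72%.
9x + 72y = 58(x + y)
9x + 72y = 58x + 58y
x(9 - 58) = y(58 - 72)
x/y = (72 - 58)/(58 - 9) = 14/49
Simplify: 2:7
= 2:7

2:7


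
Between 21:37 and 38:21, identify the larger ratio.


21/37 = 0.5676
38/21 = 1.8095
0.5676 < 1.8095, so 21:37 is less
= 38:21

38:21


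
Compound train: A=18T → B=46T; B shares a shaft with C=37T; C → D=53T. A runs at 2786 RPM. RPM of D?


Stage 1: RPM_B = RPM_A × t_A/t_B = 2786 × 18/46 = 50148/46 ≈ 1090.17
B and C share a shaft → RPM_C = RPM_B
Stage 2: RPM_D = RPM_C × t_C/t_D = RPM_A × (t_A×t_C)/(t_B×t_D)
Overall ratio = (18×37)/(46×53) = 666/2438
RPM_D = 2786 × 666/2438 = 1855476/2438
≈ 761.06 RPM

761.06 RPM


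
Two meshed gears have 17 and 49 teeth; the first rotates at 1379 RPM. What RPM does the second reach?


Gear ratio = 17:49 = 17:49
RPM_B = RPM_A × (teeth_A / teeth_B)
= 1379 × (17/49)
= 478.4 RPM

478.4 RPM


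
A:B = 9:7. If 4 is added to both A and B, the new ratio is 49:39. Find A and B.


Let A = 9k, B = 7k.
(9k + 4) / (7k + 4) = 49/39
Cross-multiply: 39(9k + 4) = 49(7k + 4)
351k + 156 = 343k + 196
351k - 343k = 196 - 156
8k = 40
k = 40/8 = 5
A = 9×5 = 45, B = 7×5 = 35
= A = 45, B = 35

A = 45, B = 35


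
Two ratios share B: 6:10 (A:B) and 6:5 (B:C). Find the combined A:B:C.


Match B: multiply A:B by 6 → 36:60
Multiply B:C by 10 → 60:50
Combined: 36:60:50
GCD = 2
= 18:30:25

18:30:25


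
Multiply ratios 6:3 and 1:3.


Compound ratio = (6×1) : (3×3)
= 6:9
GCD = 3
= 2:3

2:3


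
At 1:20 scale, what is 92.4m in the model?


Model size = real / scale
= 92.4 / 20
= 4.6200 m

4.6200 m


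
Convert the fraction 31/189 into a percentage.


Percentage = (part / whole) × 100
= (31 / 189) × 100
≈ 16.40%

16.40%


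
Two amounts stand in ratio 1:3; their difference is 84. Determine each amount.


Let A = 1k, B = 3k.
3k - 1k = 84
2k = 84 → k = 84/2 = 42
A = 1×42 = 42, B = 3×42 = 126
= A = 42, B = 126

A = 42, B = 126


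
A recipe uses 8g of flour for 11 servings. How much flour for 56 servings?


Direct proportion: y/x = constant
k = 8/11 ≈ 0.7273
y₂ = k × 56 = 8 × 56 / 11 = 448/11
≈ 40.73

40.73


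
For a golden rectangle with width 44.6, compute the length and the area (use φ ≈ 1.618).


φ = (1 + √5) / 2 ≈ 1.618
Length = width × φ = 44.6 × 1.618 = 72.1628
≈ 72.16
Area = width × length = 44.6 × 72.1628 = 3218.46088 ≈ 3218.46
= Length: 72.16, Area: 3218.46

Length: 72.16, Area: 3218.46


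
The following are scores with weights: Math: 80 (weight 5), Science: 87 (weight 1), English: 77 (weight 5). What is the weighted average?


Numerator = 80×5 + 87×1 + 77×5
= 400 + 87 + 385
= 872
Total weight = 11
Weighted avg = 872/11
= 79.27

79.27


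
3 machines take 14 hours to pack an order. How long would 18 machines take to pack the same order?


Inverse proportion: x × y = constant
k = 3 × 14 = 42
y₂ = k / 18 = 42 / 18
= 2.33

2.33


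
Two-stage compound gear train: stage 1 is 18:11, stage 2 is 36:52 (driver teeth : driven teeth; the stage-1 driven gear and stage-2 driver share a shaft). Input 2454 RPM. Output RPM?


Stage 1: RPM_B = RPM_A × t_A/t_B = 2454 × 18/11 = 44172/11 ≈ 4015.64
B and C share a shaft → RPM_C = RPM_B
Stage 2: RPM_D = RPM_C × t_C/t_D = RPM_A × (t_A×t_C)/(t_B×t_D)
Overall ratio = (18×36)/(11×52) = 648/572
RPM_D = 2454 × 648/572 = 1590192/572
≈ 2780.06 RPM

2780.06 RPM


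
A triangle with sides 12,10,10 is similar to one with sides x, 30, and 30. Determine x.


Scale factor = 30/10 = 3
Missing side = 12 × 3
= 36.0

36.0


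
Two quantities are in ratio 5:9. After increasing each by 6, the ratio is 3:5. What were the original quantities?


Let A = 5k, B = 9k.
(5k + 6) / (9k + 6) = 3/5
Cross-multiply: 5(5k + 6) = 3(9k + 6)
25k + 30 = 27k + 18
25k - 27k = 18 - 30
-2k = -12
k = -12/-2 = 6
A = 5×6 = 30, B = 9×6 = 54
= A = 30, B = 54

A = 30, B = 54


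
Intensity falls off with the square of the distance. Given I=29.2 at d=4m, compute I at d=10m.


I₁d₁² = I₂d₂²
I₂ = I₁ × (d₁/d₂)²
= 29.2 × (4/10)²
= 29.2 × 16/100
= 467.2/100
= 4.6720

4.6720


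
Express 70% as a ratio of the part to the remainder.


70% means 70 parts out of 100; remainder = 30
Part : remainder = 70:30
GCD = 10
= 7:3

7:3


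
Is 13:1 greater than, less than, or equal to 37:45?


13/1 = 13.0000
37/45 = 0.8222
13.0000 > 0.8222, so 13:1 is greater
= greater than

greater than


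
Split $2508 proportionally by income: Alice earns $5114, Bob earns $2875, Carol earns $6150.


Total income = 5114 + 2875 + 6150 = $14139
Alice: $2508 × 5114/14139 = $907.13
Bob: $2508 × 2875/14139 = $509.97
Carol: $2508 × 6150/14139 = $1090.90
= Alice: $907.13, Bob: $509.97, Carol: $1090.90

Alice: $907.13, Bob: $509.97, Carol: $1090.90


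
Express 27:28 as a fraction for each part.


Total parts = 27 + 28 = 55
First part: 27/55 = 27/55
Second part: 28/55 = 28/55
= 27/55 and 28/55

27/55 and 28/55


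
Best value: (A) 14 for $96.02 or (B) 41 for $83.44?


Deal A: $96.02/14 = $6.8586/unit
Deal B: $83.44/41 = $2.0351/unit
B is cheaper per unit
= Deal B

Deal B


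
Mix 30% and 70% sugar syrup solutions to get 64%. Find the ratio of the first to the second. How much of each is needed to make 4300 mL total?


Let x parts of 30% mix with y parts of 70%.
30x + 70y = 64(x + y)
30x + 70y = 64x + 64y
x(30 - 64) = y(64 - 70)
x/y = (70 - 64)/(64 - 30) = 6/34
Simplify: 3:17
Total parts = 20; one part = 4300/20 = 215.00 mL
30% solution: 3×215.00 = 645.00 mL
70% solution: 17×215.00 = 3655.00 mL
= ratio 3:17; 645.00 mL and 3655.00 mL

ratio 3:17; 645.00 mL and 3655.00 mL


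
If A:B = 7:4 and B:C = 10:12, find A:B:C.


Match B: multiply A:B by 10 → 70:40
Multiply B:C by 4 → 40:48
Combined: 70:40:48
GCD = 2
= 35:20:24

35:20:24


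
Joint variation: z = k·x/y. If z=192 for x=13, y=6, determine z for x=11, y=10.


z = k·x/y
Solve for k using the known point: k = z·y/x = 192×6/13 = 1152/13 ≈ 88.6154
Now evaluate at x=11, y=10:
z = k × 11 / 10 = (1152 × 11) / (13 × 10) = 12672/130
≈ 97.4769

97.4769


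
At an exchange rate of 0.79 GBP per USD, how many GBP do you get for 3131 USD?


Amount × rate = 3131 × 0.79
= 2473.49 GBP

2473.49 GBP


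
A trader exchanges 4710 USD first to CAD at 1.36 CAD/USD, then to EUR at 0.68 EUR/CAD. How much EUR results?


Step 1: 4710 USD × 1.36 = 6405.60 CAD
Step 2: 6405.60 CAD × 0.68 = 4355.81 EUR
Implied rate USD→EUR = 1.36 × 0.68 = 0.9248
= 4355.81 EUR

4355.81 EUR


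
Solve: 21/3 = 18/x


Cross multiply: 21 × x = 3 × 18
21x = 54
x = 54 / 21
= 2.57

2.57


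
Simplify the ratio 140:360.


GCD(140, 360) = 20
140/20 : 360/20
= 7:18

7:18


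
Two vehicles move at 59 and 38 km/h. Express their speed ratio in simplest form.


Ratio = 59:38
GCD = 1
Simplified = 59:38
Time ratio (same distance) = 38:59
Speed ratio = 59:38

59:38


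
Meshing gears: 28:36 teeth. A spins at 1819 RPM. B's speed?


Gear ratio = 28:36 = 7:9
RPM_B = RPM_A × (teeth_A / teeth_B)
= 1819 × (28/36)
= 1414.8 RPM

1414.8 RPM


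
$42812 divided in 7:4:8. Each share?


Total parts = 7 + 4 + 8 = 19
Part 1: 42812 × 7/19 = 15772.84
Part 2: 42812 × 4/19 = 9013.05
Part 3: 42812 × 8/19 = 18026.11
= Part 1: $15772.84, Part 2: $9013.05, Part 3: $18026.11

Part 1: $15772.84, Part 2: $9013.05, Part 3: $18026.11


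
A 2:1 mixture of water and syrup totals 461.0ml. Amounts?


Total parts = 2 + 1 = 3
water: 461.0 × 2/3 = 307.3ml
syrup: 461.0 × 1/3 = 153.7ml
= 307.3ml and 153.7ml

307.3ml and 153.7ml


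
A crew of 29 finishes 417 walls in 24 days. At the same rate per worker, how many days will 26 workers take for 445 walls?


Days ∝ work / workers, so d₂ = d₁ × (m₁/m₂) × (w₂/w₁)
Workers factor (inverse): 29/26 ≈ 1.1154
Work factor (direct): 445/417 ≈ 1.0671
d₂ = 24 × 29/26 × 445/417 = (24 × 29 × 445) / (26 × 417) = 309720/10842
≈ 28.57 days

28.57 days


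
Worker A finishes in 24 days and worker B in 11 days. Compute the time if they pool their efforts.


Rate of A = 1/24 per day
Rate of B = 1/11 per day
Combined rate = 1/24 + 1/11 = 35/264 ≈ 0.1326 per day
Days = 1 / combined rate = 264/35
≈ 7.54 days

7.54 days


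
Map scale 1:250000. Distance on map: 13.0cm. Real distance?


Real distance = map distance × scale
= 13.0cm × 250000
= 3250000 cm = 32500.0 m
= 32.500 km

32.500 km


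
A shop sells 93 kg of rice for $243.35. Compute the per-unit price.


Unit rate = total / quantity
= 243.35 / 93
= $2.62 per unit

$2.62 per unit


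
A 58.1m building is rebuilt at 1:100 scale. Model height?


Model size = real / scale
= 58.1 / 100
= 0.5810 m

0.5810 m


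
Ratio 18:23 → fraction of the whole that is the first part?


Total parts = 18 + 23 = 41
First part: 18/41 = 18/41
= 18/41

18/41


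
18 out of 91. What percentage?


Percentage = (part / whole) × 100
= (18 / 91) × 100
≈ 19.78%

19.78%


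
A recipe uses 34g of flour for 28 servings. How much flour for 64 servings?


Direct proportion: y/x = constant
k = 34/28 ≈ 1.2143
y₂ = k × 64 = 34 × 64 / 28 = 2176/28
≈ 77.71

77.71


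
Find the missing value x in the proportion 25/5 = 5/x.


Cross multiply: 25 × x = 5 × 5
25x = 25
x = 25 / 25
= 1.00

1.00


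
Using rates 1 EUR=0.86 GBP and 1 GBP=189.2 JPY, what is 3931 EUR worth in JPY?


Step 1: 3931 EUR × 0.86 = 3380.66 GBP
Step 2: 3380.66 GBP × 189.2 = 639620.87 JPY
Implied rate EUR→JPY = 0.86 × 189.2 = 162.7120
= 639620.87 JPY

639620.87 JPY


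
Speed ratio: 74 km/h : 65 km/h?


Ratio = 74:65
GCD = 1
Simplified = 74:65
Time ratio (same distance) = 65:74
Speed ratio = 74:65

74:65


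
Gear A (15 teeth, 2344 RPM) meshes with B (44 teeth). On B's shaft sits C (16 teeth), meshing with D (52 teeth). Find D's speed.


Stage 1: RPM_B = RPM_A × t_A/t_B = 2344 × 15/44 = 35160/44 ≈ 799.09
B and C share a shaft → RPM_C = RPM_B
Stage 2: RPM_D = RPM_C × t_C/t_D = RPM_A × (t_A×t_C)/(t_B×t_D)
Overall ratio = (15×16)/(44×52) = 240/2288
RPM_D = 2344 × 240/2288 = 562560/2288
≈ 245.87 RPM

245.87 RPM


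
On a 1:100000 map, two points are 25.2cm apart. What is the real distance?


Real distance = map distance × scale
= 25.2cm × 100000
= 2520000 cm = 25200.0 m
= 25.200 km

25.200 km


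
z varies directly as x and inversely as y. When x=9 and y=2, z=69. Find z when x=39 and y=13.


z = k·x/y
Solve for k using the known point: k = z·y/x = 69×2/9 = 138/9 ≈ 15.3333
Now evaluate at x=39, y=13:
z = k × 39 / 13 = (138 × 39) / (9 × 13) = 5382/117
= 46.0000

46.0000


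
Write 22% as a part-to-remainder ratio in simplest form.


22% means 22 parts out of 100; remainder = 78
Part : remainder = 22:78
GCD = 2
= 11:39

11:39


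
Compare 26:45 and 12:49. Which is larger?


26/45 = 0.5778
12/49 = 0.2449
0.5778 > 0.2449, so 26:45 is greater
= 26:45

26:45


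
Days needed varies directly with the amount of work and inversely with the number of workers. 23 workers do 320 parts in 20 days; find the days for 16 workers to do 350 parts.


Days ∝ work / workers, so d₂ = d₁ × (m₁/m₂) × (w₂/w₁)
Workers factor (inverse): 23/16 = 1.4375
Work factor (direct): 350/320 ≈ 1.0938
d₂ = 20 × 23/16 × 350/320 = (20 × 23 × 350) / (16 × 320) = 161000/5120
≈ 31.45 days

31.45 days


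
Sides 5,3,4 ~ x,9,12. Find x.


Scale factor = 9/3 = 3
Missing side = 5 × 3
= 15.0

15.0


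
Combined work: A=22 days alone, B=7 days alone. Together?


Rate of A = 1/22 per day
Rate of B = 1/7 per day
Combined rate = 1/22 + 1/7 = 29/154 ≈ 0.1883 per day
Days = 1 / combined rate = 154/29
≈ 5.31 days

5.31 days


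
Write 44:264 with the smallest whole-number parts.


GCD(44, 264) = 44
44/44 : 264/44
= 1:6

1:6


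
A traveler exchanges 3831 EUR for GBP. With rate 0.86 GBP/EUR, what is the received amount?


Amount × rate = 3831 × 0.86
= 3294.66 GBP

3294.66 GBP


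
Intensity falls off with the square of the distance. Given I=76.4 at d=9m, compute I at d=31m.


I₁d₁² = I₂d₂²
I₂ = I₁ × (d₁/d₂)²
= 76.4 × (9/31)²
= 76.4 × 81/961
= 6188.4/961
≈ 6.4395

6.4395


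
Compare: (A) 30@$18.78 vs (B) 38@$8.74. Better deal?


Deal A: $18.78/30 = $0.6260/unit
Deal B: $8.74/38 = $0.2300/unit
B is cheaper per unit
= Deal B

Deal B


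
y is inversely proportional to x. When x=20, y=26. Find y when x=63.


Inverse proportion: x × y = constant
k = 20 × 26 = 520
y₂ = k / 63 = 520 / 63
= 8.25

8.25


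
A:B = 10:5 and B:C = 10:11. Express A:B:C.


Match B: multiply A:B by 10 → 100:50
Multiply B:C by 5 → 50:55
Combined: 100:50:55
GCD = 5
= 20:10:11

20:10:11


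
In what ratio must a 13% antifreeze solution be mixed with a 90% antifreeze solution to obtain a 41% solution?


Let x parts of 13% mix with y parts of 90%.
13x + 90y = 41(x + y)
13x + 90y = 41x + 41y
x(13 - 41) = y(41 - 90)
x/y = (90 - 41)/(41 - 13) = 49/28
Simplify: 7:4
= 7:4

7:4


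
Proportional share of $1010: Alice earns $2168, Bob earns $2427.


Total income = 2168 + 2427 = $4595
Alice: $1010 × 2168/4595 = $476.54
Bob: $1010 × 2427/4595 = $533.46
= Alice: $476.54, Bob: $533.46

Alice: $476.54, Bob: $533.46


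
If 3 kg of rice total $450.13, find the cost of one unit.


Unit rate = total / quantity
= 450.13 / 3
= $150.04 per unit

$150.04 per unit


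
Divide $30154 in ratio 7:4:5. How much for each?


Total parts = 7 + 4 + 5 = 16
Part 1: 30154 × 7/16 = 13192.38
Part 2: 30154 × 4/16 = 7538.50
Part 3: 30154 × 5/16 = 9423.13
= Part 1: $13192.38, Part 2: $7538.50, Part 3: $9423.13

Part 1: $13192.38, Part 2: $7538.50, Part 3: $9423.13


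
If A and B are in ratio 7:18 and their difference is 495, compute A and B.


Let A = 7k, B = 18k.
18k - 7k = 495
11k = 495 → k = 495/11 = 45
A = 7×45 = 315, B = 18×45 = 810
= A = 315, B = 810

A = 315, B = 810


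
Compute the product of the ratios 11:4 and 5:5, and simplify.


Compound ratio = (11×5) : (4×5)
= 55:20
GCD = 5
= 11:4

11:4


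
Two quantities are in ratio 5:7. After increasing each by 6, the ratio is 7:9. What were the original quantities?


Let A = 5k, B = 7k.
(5k + 6) / (7k + 6) = 7/9
Cross-multiply: 9(5k + 6) = 7(7k + 6)
45k + 54 = 49k + 42
45k - 49k = 42 - 54
-4k = -12
k = -12/-4 = 3
A = 5×3 = 15, B = 7×3 = 21
= A = 15, B = 21

A = 15, B = 21


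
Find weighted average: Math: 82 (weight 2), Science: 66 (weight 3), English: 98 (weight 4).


Numerator = 82×2 + 66×3 + 98×4
= 164 + 198 + 392
= 754
Total weight = 9
Weighted avg = 754/9
= 83.78

83.78


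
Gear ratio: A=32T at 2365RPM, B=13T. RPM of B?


Gear ratio = 32:13 = 32:13
RPM_B = RPM_A × (teeth_A / teeth_B)
= 2365 × (32/13)
= 5821.5 RPM

5821.5 RPM


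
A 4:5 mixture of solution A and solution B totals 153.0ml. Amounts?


Total parts = 4 + 5 = 9
solution A: 153.0 × 4/9 = 68.0ml
solution B: 153.0 × 5/9 = 85.0ml
= 68.0ml and 85.0ml

68.0ml and 85.0ml


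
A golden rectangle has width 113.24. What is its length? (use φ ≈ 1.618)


φ = (1 + √5) / 2 ≈ 1.618
Length = width × φ = 113.24 × 1.618 = 183.22232
≈ 183.22

183.22


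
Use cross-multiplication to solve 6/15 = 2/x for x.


Cross multiply: 6 × x = 15 × 2
6x = 30
x = 30 / 6
= 5.00

5.00


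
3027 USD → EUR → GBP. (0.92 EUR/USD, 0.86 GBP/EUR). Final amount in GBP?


Step 1: 3027 USD × 0.92 = 2784.84 EUR
Step 2: 2784.84 EUR × 0.86 = 2394.96 GBP
Implied rate USD→GBP = 0.92 × 0.86 = 0.7912
= 2394.96 GBP

2394.96 GBP


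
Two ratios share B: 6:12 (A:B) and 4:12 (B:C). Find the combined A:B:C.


Match B: multiply A:B by 4 → 24:48
Multiply B:C by 12 → 48:144
Combined: 24:48:144
GCD = 24
= 1:2:6

1:2:6


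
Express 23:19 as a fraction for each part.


Total parts = 23 + 19 = 42
First part: 23/42 = 23/42
Second part: 19/42 = 19/42
= 23/42 and 19/42

23/42 and 19/42


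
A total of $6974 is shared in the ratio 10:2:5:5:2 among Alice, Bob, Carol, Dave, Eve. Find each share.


Total parts = 10 + 2 + 5 + 5 + 2 = 24
Alice: 6974 × 10/24 = 2905.83
Bob: 6974 × 2/24 = 581.17
Carol: 6974 × 5/24 = 1452.92
Dave: 6974 × 5/24 = 1452.92
Eve: 6974 × 2/24 = 581.17
= Alice: $2905.83, Bob: $581.17, Carol: $1452.92, Dave: $1452.92, Eve: $581.17

Alice: $2905.83, Bob: $581.17, Carol: $1452.92, Dave: $1452.92, Eve: $581.17


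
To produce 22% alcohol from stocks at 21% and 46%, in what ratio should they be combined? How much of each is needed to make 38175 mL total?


Let x parts of 21% mix with y parts of 46%.
21x + 46y = 22(x + y)
21x + 46y = 22x + 22y
x(21 - 22) = y(22 - 46)
x/y = (46 - 22)/(22 - 21) = 24/1
Simplify: 24:1
Total parts = 25; one part = 38175/25 = 1527.00 mL
21% solution: 24×1527.00 = 36648.00 mL
46% solution: 1×1527.00 = 1527.00 mL
= ratio 24:1; 36648.00 mL and 1527.00 mL

ratio 24:1; 36648.00 mL and 1527.00 mL


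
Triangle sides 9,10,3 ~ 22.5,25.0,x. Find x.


Scale factor = 22.5/9 = 2.5
Missing side = 3 × 2.5
= 7.5

7.5


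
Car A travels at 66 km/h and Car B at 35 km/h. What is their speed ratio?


Ratio = 66:35
GCD = 1
Simplified = 66:35
Time ratio (same distance) = 35:66
Speed ratio = 66:35

66:35


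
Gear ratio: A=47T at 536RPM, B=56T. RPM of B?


Gear ratio = 47:56 = 47:56
RPM_B = RPM_A × (teeth_A / teeth_B)
= 536 × (47/56)
= 449.9 RPM

449.9 RPM


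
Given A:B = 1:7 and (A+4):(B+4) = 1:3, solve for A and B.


Let A = 1k, B = 7k.
(1k + 4) / (7k + 4) = 1/3
Cross-multiply: 3(1k + 4) = 1(7k + 4)
3k + 12 = 7k + 4
3k - 7k = 4 - 12
-4k = -8
k = -8/-4 = 2
A = 1×2 = 2, B = 7×2 = 14
= A = 2, B = 14

A = 2, B = 14


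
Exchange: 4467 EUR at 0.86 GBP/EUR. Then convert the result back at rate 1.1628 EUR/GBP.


Amount × rate = 4467 × 0.86 = 3841.62 GBP
Round-trip: 3841.62 × 1.1628 = 4467.04 EUR
= 3841.62 GBP, then 4467.04 EUR

3841.62 GBP, then 4467.04 EUR


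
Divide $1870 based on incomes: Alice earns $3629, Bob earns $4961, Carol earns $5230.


Total income = 3629 + 4961 + 5230 = $13820
Alice: $1870 × 3629/13820 = $491.04
Bob: $1870 × 4961/13820 = $671.28
Carol: $1870 × 5230/13820 = $707.68
= Alice: $491.04, Bob: $671.28, Carol: $707.68

Alice: $491.04, Bob: $671.28, Carol: $707.68


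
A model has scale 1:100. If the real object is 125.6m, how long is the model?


Model size = real / scale
= 125.6 / 100
= 1.2560 m

1.2560 m


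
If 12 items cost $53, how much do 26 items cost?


Direct proportion: y/x = constant
k = 53/12 ≈ 4.4167
y₂ = k × 26 = 53 × 26 / 12 = 1378/12
≈ 114.83

114.83


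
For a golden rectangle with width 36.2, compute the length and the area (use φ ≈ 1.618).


φ = (1 + √5) / 2 ≈ 1.618
Length = width × φ = 36.2 × 1.618 = 58.5716
≈ 58.57
Area = width × length = 36.2 × 58.5716 = 2120.29192 ≈ 2120.29
= Length: 58.57, Area: 2120.29

Length: 58.57, Area: 2120.29


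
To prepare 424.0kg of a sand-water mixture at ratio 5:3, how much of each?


Total parts = 5 + 3 = 8
sand: 424.0 × 5/8 = 265.0kg
water: 424.0 × 3/8 = 159.0kg
= 265.0kg and 159.0kg

265.0kg and 159.0kg
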